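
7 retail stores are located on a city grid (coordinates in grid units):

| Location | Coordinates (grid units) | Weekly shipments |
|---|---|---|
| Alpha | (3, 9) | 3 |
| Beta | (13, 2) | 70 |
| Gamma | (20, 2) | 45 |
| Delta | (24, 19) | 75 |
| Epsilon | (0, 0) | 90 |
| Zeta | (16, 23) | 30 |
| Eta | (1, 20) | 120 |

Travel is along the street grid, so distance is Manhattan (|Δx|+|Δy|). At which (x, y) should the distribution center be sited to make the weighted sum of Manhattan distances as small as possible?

(13, 19)

Manhattan distance separates: Σwᵢ(|x−xᵢ|+|y−yᵢ|) = Σwᵢ|x−xᵢ| + Σwᵢ|y−yᵢ|, so x and y are optimised independently as 1-D weighted medians.
Total weight W = 433; half = 216.5.
x-coordinate, sorted with cumulative weight:
  x=0 (Epsilon, w=90) cum 90
  x=1 (Eta, w=120) cum 210
  x=3 (Alpha, w=3) cum 213
  x=13 (Beta, w=70) cum 283  ← median
  x=16 (Zeta, w=30) cum 313
  x=20 (Gamma, w=45) cum 358
  x=24 (Delta, w=75) cum 433
⇒ x* = 13
y-coordinate, sorted with cumulative weight:
  y=0 (Epsilon, w=90) cum 90
  y=2 (Beta, w=70) cum 160
  y=2 (Gamma, w=45) cum 205
  y=9 (Alpha, w=3) cum 208
  y=19 (Delta, w=75) cum 283  ← median
  y=20 (Eta, w=120) cum 403
  y=23 (Zeta, w=30) cum 433
⇒ y* = 19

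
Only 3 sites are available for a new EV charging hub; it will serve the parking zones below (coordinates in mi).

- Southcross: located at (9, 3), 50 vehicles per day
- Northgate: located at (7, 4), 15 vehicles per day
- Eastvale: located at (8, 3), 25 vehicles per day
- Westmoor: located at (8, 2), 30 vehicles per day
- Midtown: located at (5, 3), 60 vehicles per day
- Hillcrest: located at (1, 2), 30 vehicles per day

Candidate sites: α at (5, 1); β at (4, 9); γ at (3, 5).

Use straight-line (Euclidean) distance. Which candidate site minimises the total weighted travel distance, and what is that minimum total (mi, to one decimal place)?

α, total 706.4 mi

Total weighted distance at each candidate:
  α (5, 1): total = 706.4
  β (4, 9): total = 1493.6
  γ (3, 5): total = 965.5
Minimum is at α with total 706.4 mi.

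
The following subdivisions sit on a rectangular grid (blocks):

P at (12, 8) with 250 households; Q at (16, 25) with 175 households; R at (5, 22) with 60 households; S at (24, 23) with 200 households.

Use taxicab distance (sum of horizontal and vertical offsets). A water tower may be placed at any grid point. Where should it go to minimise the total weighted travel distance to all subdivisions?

(16, 23)

Manhattan distance separates: Σwᵢ(|x−xᵢ|+|y−yᵢ|) = Σwᵢ|x−xᵢ| + Σwᵢ|y−yᵢ|, so x and y are optimised independently as 1-D weighted medians.
Total weight W = 685; half = 342.5.
x-coordinate, sorted with cumulative weight:
  x=5 (R, w=60) cum 60
  x=12 (P, w=250) cum 310
  x=16 (Q, w=175) cum 485  ← median
  x=24 (S, w=200) cum 685
⇒ x* = 16
y-coordinate, sorted with cumulative weight:
  y=8 (P, w=250) cum 250
  y=22 (R, w=60) cum 310
  y=23 (S, w=200) cum 510  ← median
  y=25 (Q, w=175) cum 685
⇒ y* = 23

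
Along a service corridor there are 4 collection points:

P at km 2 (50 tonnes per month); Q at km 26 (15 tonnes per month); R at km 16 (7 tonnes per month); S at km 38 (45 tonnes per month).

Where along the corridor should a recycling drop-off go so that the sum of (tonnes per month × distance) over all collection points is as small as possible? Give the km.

For a sum of weighted absolute distances on a line, the optimum is the weighted median (not the mean). Total weight W = 117; half-weight = 58.5.
Sort by position and accumulate weight:
  km 2 (P, w=50) → cum 50
  km 16 (R, w=7) → cum 57
  km 26 (Q, w=15) → cum 72  ≥ 58.5 → median here
  km 38 (S, w=45) → cum 117
Optimal location: km 26.

x = 26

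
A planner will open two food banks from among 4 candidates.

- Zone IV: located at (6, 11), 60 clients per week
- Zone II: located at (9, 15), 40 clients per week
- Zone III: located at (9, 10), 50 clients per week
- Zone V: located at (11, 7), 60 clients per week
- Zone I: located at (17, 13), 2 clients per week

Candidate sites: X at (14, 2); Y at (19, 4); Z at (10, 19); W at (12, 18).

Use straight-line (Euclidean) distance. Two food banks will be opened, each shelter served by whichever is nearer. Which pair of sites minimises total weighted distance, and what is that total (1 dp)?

{X, W}, total 1514.1

Evaluate every pair (each demand assigned to the nearer of the two):
  {X, W}: total = 1514.1
  {X, Z}: total = 1522.6
  {Y, W}: total = 1676.9
  {Y, Z}: total = 1685.4
  {Z, W}: total = 1805.6
  {X, Y}: total = 2119.6
Best pair: {X, W} with total 1514.1.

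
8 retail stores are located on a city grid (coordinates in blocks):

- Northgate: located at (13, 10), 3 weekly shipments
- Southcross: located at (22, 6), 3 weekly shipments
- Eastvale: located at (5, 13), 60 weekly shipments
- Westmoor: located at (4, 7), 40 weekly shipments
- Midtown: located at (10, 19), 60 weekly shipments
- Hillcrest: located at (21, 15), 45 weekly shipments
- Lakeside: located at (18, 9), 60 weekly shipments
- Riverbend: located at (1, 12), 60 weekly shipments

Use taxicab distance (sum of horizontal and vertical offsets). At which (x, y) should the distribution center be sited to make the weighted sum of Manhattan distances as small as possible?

(10, 12)

Manhattan distance separates: Σwᵢ(|x−xᵢ|+|y−yᵢ|) = Σwᵢ|x−xᵢ| + Σwᵢ|y−yᵢ|, so x and y are optimised independently as 1-D weighted medians.
Total weight W = 331; half = 165.5.
x-coordinate, sorted with cumulative weight:
  x=1 (Riverbend, w=60) cum 60
  x=4 (Westmoor, w=40) cum 100
  x=5 (Eastvale, w=60) cum 160
  x=10 (Midtown, w=60) cum 220  ← median
  x=13 (Northgate, w=3) cum 223
  x=18 (Lakeside, w=60) cum 283
  x=21 (Hillcrest, w=45) cum 328
  x=22 (Southcross, w=3) cum 331
⇒ x* = 10
y-coordinate, sorted with cumulative weight:
  y=6 (Southcross, w=3) cum 3
  y=7 (Westmoor, w=40) cum 43
  y=9 (Lakeside, w=60) cum 103
  y=10 (Northgate, w=3) cum 106
  y=12 (Riverbend, w=60) cum 166  ← median
  y=13 (Eastvale, w=60) cum 226
  y=15 (Hillcrest, w=45) cum 271
  y=19 (Midtown, w=60) cum 331
⇒ y* = 12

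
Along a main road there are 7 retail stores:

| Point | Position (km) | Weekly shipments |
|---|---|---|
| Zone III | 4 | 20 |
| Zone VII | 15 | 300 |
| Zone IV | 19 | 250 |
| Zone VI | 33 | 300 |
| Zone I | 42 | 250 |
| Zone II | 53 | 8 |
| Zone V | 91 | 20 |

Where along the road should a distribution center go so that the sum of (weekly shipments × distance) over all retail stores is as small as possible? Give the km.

For a sum of weighted absolute distances on a line, the optimum is the weighted median (not the mean). Total weight W = 1148; half-weight = 574.
Sort by position and accumulate weight:
  km 4 (Zone III, w=20) → cum 20
  km 15 (Zone VII, w=300) → cum 320
  km 19 (Zone IV, w=250) → cum 570
  km 33 (Zone VI, w=300) → cum 870  ≥ 574 → median here
  km 42 (Zone I, w=250) → cum 1120
  km 53 (Zone II, w=8) → cum 1128
  km 91 (Zone V, w=20) → cum 1148
Optimal location: km 33.

x = 33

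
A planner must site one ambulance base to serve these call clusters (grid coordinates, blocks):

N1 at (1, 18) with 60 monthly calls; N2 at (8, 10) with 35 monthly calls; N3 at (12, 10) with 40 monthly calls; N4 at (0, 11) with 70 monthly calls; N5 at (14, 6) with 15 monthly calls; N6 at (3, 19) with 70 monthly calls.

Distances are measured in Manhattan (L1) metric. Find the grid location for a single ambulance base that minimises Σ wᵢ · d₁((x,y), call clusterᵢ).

Manhattan distance separates: Σwᵢ(|x−xᵢ|+|y−yᵢ|) = Σwᵢ|x−xᵢ| + Σwᵢ|y−yᵢ|, so x and y are optimised independently as 1-D weighted medians.
Total weight W = 290; half = 145.
x-coordinate, sorted with cumulative weight:
  x=0 (N4, w=70) cum 70
  x=1 (N1, w=60) cum 130
  x=3 (N6, w=70) cum 200  ← median
  x=8 (N2, w=35) cum 235
  x=12 (N3, w=40) cum 275
  x=14 (N5, w=15) cum 290
⇒ x* = 3
y-coordinate, sorted with cumulative weight:
  y=6 (N5, w=15) cum 15
  y=10 (N2, w=35) cum 50
  y=10 (N3, w=40) cum 90
  y=11 (N4, w=70) cum 160  ← median
  y=18 (N1, w=60) cum 220
  y=19 (N6, w=70) cum 290
⇒ y* = 11

(3, 11)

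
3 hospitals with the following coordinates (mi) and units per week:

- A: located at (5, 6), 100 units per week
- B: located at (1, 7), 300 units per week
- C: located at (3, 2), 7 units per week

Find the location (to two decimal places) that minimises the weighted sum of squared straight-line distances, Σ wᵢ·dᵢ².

The minimiser of Σwᵢ‖p−pᵢ‖² is the weighted centroid p* = (Σwᵢpᵢ)/(Σwᵢ).
Σwᵢ = 407.
Σwᵢxᵢ = 100·5 + 300·1 + 7·3 = 821.
Σwᵢyᵢ = 100·6 + 300·7 + 7·2 = 2714.
x* = 821/407 = 2.02, y* = 2714/407 = 6.67.

(2.02, 6.67)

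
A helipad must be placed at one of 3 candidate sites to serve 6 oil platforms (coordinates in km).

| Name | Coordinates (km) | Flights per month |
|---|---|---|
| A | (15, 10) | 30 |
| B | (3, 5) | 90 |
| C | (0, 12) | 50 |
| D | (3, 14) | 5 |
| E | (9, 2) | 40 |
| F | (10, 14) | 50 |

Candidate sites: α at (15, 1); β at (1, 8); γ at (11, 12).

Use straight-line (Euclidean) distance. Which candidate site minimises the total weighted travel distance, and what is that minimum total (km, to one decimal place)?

β, total 1927.4 km

Total weighted distance at each candidate:
  α (15, 1): total = 3366.7
  β (1, 8): total = 1927.4
  γ (11, 12): total = 2201.8
Minimum is at β with total 1927.4 km.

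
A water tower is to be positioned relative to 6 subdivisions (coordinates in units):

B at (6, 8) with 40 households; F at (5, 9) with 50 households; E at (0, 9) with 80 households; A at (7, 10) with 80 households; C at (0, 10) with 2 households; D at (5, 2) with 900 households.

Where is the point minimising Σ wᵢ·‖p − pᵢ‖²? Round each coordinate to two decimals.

(4.82, 3.57)

The minimiser of Σwᵢ‖p−pᵢ‖² is the weighted centroid p* = (Σwᵢpᵢ)/(Σwᵢ).
Σwᵢ = 1152.
Σwᵢxᵢ = 40·6 + 50·5 + 80·0 + 80·7 + 2·0 + 900·5 = 5550.
Σwᵢyᵢ = 40·8 + 50·9 + 80·9 + 80·10 + 2·10 + 900·2 = 4110.
x* = 5550/1152 = 4.82, y* = 4110/1152 = 3.57.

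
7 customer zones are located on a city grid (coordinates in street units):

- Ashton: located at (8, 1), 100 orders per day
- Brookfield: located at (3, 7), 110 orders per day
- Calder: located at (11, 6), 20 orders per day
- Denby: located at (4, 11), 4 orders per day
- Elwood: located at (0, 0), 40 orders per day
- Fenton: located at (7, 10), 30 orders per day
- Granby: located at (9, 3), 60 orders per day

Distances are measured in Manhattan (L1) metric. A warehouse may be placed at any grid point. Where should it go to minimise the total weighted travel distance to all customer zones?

(7, 3)

Manhattan distance separates: Σwᵢ(|x−xᵢ|+|y−yᵢ|) = Σwᵢ|x−xᵢ| + Σwᵢ|y−yᵢ|, so x and y are optimised independently as 1-D weighted medians.
Total weight W = 364; half = 182.
x-coordinate, sorted with cumulative weight:
  x=0 (Elwood, w=40) cum 40
  x=3 (Brookfield, w=110) cum 150
  x=4 (Denby, w=4) cum 154
  x=7 (Fenton, w=30) cum 184  ← median
  x=8 (Ashton, w=100) cum 284
  x=9 (Granby, w=60) cum 344
  x=11 (Calder, w=20) cum 364
⇒ x* = 7
y-coordinate, sorted with cumulative weight:
  y=0 (Elwood, w=40) cum 40
  y=1 (Ashton, w=100) cum 140
  y=3 (Granby, w=60) cum 200  ← median
  y=6 (Calder, w=20) cum 220
  y=7 (Brookfield, w=110) cum 330
  y=10 (Fenton, w=30) cum 360
  y=11 (Denby, w=4) cum 364
⇒ y* = 3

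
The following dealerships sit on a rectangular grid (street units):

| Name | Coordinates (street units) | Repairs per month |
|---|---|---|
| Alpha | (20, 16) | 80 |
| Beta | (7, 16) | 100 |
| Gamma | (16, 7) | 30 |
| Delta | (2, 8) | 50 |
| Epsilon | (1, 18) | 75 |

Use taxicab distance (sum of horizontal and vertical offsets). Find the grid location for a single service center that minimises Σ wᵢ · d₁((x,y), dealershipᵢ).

(7, 16)

Manhattan distance separates: Σwᵢ(|x−xᵢ|+|y−yᵢ|) = Σwᵢ|x−xᵢ| + Σwᵢ|y−yᵢ|, so x and y are optimised independently as 1-D weighted medians.
Total weight W = 335; half = 167.5.
x-coordinate, sorted with cumulative weight:
  x=1 (Epsilon, w=75) cum 75
  x=2 (Delta, w=50) cum 125
  x=7 (Beta, w=100) cum 225  ← median
  x=16 (Gamma, w=30) cum 255
  x=20 (Alpha, w=80) cum 335
⇒ x* = 7
y-coordinate, sorted with cumulative weight:
  y=7 (Gamma, w=30) cum 30
  y=8 (Delta, w=50) cum 80
  y=16 (Alpha, w=80) cum 160
  y=16 (Beta, w=100) cum 260  ← median
  y=18 (Epsilon, w=75) cum 335
⇒ y* = 16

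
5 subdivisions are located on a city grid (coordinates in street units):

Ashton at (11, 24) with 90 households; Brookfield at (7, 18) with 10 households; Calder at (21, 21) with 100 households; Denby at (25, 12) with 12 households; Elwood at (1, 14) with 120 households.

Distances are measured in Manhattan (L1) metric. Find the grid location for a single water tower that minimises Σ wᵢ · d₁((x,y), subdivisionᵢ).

Manhattan distance separates: Σwᵢ(|x−xᵢ|+|y−yᵢ|) = Σwᵢ|x−xᵢ| + Σwᵢ|y−yᵢ|, so x and y are optimised independently as 1-D weighted medians.
Total weight W = 332; half = 166.
x-coordinate, sorted with cumulative weight:
  x=1 (Elwood, w=120) cum 120
  x=7 (Brookfield, w=10) cum 130
  x=11 (Ashton, w=90) cum 220  ← median
  x=21 (Calder, w=100) cum 320
  x=25 (Denby, w=12) cum 332
⇒ x* = 11
y-coordinate, sorted with cumulative weight:
  y=12 (Denby, w=12) cum 12
  y=14 (Elwood, w=120) cum 132
  y=18 (Brookfield, w=10) cum 142
  y=21 (Calder, w=100) cum 242  ← median
  y=24 (Ashton, w=90) cum 332
⇒ y* = 21

(11, 21)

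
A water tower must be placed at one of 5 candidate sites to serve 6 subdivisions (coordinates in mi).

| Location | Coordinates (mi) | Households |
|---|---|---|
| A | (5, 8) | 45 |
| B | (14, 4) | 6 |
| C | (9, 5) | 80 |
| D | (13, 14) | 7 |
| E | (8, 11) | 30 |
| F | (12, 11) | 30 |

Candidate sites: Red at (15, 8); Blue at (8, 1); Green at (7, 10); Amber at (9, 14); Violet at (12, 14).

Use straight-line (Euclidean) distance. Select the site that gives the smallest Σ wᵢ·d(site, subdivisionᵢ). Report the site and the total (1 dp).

Total weighted distance at each candidate:
  Red (15, 8): total = 1411.4
  Blue (8, 1): total = 1433.4
  Green (7, 10): total = 859.3
  Amber (9, 14): total = 1361.7
  Violet (12, 14): total = 1482.0
Minimum is at Green with total 859.3 mi.

Green, total 859.3 mi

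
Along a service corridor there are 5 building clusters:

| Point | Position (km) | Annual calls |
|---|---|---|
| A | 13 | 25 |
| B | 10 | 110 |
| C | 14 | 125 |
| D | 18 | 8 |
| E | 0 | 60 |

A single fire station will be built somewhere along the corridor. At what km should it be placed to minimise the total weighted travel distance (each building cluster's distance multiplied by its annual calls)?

x = 10

For a sum of weighted absolute distances on a line, the optimum is the weighted median (not the mean). Total weight W = 328; half-weight = 164.
Sort by position and accumulate weight:
  km 0 (E, w=60) → cum 60
  km 10 (B, w=110) → cum 170  ≥ 164 → median here
  km 13 (A, w=25) → cum 195
  km 14 (C, w=125) → cum 320
  km 18 (D, w=8) → cum 328
Optimal location: km 10.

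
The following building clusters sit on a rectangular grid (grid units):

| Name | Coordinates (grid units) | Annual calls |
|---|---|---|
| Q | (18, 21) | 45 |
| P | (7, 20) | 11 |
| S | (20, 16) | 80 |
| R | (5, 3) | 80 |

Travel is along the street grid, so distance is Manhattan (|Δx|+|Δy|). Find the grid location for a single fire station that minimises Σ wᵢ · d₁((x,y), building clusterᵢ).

Manhattan distance separates: Σwᵢ(|x−xᵢ|+|y−yᵢ|) = Σwᵢ|x−xᵢ| + Σwᵢ|y−yᵢ|, so x and y are optimised independently as 1-D weighted medians.
Total weight W = 216; half = 108.
x-coordinate, sorted with cumulative weight:
  x=5 (R, w=80) cum 80
  x=7 (P, w=11) cum 91
  x=18 (Q, w=45) cum 136  ← median
  x=20 (S, w=80) cum 216
⇒ x* = 18
y-coordinate, sorted with cumulative weight:
  y=3 (R, w=80) cum 80
  y=16 (S, w=80) cum 160  ← median
  y=20 (P, w=11) cum 171
  y=21 (Q, w=45) cum 216
⇒ y* = 16

(18, 16)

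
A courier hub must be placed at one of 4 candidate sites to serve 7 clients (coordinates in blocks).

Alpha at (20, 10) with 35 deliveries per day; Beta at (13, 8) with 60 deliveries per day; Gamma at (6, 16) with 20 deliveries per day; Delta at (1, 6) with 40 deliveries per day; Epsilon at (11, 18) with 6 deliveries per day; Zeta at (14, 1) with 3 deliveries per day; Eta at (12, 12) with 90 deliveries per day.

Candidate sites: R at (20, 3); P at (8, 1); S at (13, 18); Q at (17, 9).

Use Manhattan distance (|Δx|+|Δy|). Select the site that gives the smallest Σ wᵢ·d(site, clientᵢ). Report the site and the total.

Q, total 2403 blocks

Total weighted distance at each candidate:
  R (20, 3): total = 4083
  P (8, 1): total = 3763
  S (13, 18): total = 2961
  Q (17, 9): total = 2403
Minimum is at Q with total 2403 blocks.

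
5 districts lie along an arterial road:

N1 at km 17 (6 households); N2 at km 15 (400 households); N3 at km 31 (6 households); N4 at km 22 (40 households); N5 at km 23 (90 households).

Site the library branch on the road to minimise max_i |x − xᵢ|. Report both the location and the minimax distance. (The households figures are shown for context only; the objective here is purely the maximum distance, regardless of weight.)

The 1-center on a line is the midpoint of the two extreme points: leftmost at 15, rightmost at 31.
Optimal location = (15 + 31)/2 = 23; maximum distance = (31 − 15)/2 = 8.

location 23, max distance 8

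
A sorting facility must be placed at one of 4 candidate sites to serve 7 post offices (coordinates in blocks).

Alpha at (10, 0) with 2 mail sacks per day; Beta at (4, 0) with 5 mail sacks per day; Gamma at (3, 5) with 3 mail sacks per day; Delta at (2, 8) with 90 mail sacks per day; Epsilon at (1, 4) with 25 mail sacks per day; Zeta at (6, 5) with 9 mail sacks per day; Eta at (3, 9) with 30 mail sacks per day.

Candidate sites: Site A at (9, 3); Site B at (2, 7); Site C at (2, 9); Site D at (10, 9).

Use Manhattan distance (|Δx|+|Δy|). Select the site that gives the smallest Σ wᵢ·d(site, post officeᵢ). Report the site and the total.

Total weighted distance at each candidate:
  Site A (9, 3): total = 1782
  Site B (2, 7): total = 418
  Site C (2, 9): total = 446
  Site D (10, 9): total = 1568
Minimum is at Site B with total 418 blocks.

Site B, total 418 blocks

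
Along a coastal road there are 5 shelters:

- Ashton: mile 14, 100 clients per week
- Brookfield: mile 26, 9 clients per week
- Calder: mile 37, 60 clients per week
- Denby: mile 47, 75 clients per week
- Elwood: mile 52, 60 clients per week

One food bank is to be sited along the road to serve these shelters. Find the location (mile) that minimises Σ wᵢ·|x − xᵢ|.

For a sum of weighted absolute distances on a line, the optimum is the weighted median (not the mean). Total weight W = 304; half-weight = 152.
Sort by position and accumulate weight:
  mile 14 (Ashton, w=100) → cum 100
  mile 26 (Brookfield, w=9) → cum 109
  mile 37 (Calder, w=60) → cum 169  ≥ 152 → median here
  mile 47 (Denby, w=75) → cum 244
  mile 52 (Elwood, w=60) → cum 304
Optimal location: mile 37.

x = 37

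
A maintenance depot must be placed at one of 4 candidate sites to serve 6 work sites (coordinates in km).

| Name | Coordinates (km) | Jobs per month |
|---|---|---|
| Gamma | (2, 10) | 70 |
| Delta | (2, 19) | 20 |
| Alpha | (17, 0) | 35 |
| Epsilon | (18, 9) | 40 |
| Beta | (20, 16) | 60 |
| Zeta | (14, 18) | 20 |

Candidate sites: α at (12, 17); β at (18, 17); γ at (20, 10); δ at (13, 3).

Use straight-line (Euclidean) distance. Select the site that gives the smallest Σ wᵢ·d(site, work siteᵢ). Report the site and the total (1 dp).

Total weighted distance at each candidate:
  α (12, 17): total = 2607.1
  β (18, 17): total = 2677.6
  γ (20, 10): total = 2677.3
  δ (13, 3): total = 2975.0
Minimum is at α with total 2607.1 km.

α, total 2607.1 km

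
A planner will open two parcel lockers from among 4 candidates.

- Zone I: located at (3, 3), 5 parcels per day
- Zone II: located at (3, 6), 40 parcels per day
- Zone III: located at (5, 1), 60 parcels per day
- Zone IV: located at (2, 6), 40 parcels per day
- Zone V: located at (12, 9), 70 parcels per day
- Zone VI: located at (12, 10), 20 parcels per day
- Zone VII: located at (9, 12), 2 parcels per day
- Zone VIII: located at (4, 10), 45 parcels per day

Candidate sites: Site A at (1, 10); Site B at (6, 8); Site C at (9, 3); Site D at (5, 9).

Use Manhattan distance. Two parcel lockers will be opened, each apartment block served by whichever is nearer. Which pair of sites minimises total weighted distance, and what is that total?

Evaluate every pair (each demand assigned to the nearer of the two):
  {Site C, Site D}: total = 1584
  {Site A, Site D}: total = 1674
  {Site B, Site C}: total = 1674
  {Site B, Site D}: total = 1714
  {Site A, Site B}: total = 1719
  {Site A, Site C}: total = 1813
Best pair: {Site C, Site D} with total 1584.

{Site C, Site D}, total 1584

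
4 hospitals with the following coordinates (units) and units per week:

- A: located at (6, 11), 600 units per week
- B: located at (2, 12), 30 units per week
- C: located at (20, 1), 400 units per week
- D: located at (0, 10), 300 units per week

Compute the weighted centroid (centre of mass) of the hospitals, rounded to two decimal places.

The minimiser of Σwᵢ‖p−pᵢ‖² is the weighted centroid p* = (Σwᵢpᵢ)/(Σwᵢ).
Σwᵢ = 1330.
Σwᵢxᵢ = 600·6 + 30·2 + 400·20 + 300·0 = 11660.
Σwᵢyᵢ = 600·11 + 30·12 + 400·1 + 300·10 = 10360.
x* = 11660/1330 = 8.77, y* = 10360/1330 = 7.79.

(8.77, 7.79)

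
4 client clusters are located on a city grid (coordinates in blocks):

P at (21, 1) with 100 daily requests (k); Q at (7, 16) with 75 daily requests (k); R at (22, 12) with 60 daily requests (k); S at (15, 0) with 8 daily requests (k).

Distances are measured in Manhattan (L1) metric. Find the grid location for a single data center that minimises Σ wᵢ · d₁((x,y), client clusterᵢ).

(21, 12)

Manhattan distance separates: Σwᵢ(|x−xᵢ|+|y−yᵢ|) = Σwᵢ|x−xᵢ| + Σwᵢ|y−yᵢ|, so x and y are optimised independently as 1-D weighted medians.
Total weight W = 243; half = 121.5.
x-coordinate, sorted with cumulative weight:
  x=7 (Q, w=75) cum 75
  x=15 (S, w=8) cum 83
  x=21 (P, w=100) cum 183  ← median
  x=22 (R, w=60) cum 243
⇒ x* = 21
y-coordinate, sorted with cumulative weight:
  y=0 (S, w=8) cum 8
  y=1 (P, w=100) cum 108
  y=12 (R, w=60) cum 168  ← median
  y=16 (Q, w=75) cum 243
⇒ y* = 12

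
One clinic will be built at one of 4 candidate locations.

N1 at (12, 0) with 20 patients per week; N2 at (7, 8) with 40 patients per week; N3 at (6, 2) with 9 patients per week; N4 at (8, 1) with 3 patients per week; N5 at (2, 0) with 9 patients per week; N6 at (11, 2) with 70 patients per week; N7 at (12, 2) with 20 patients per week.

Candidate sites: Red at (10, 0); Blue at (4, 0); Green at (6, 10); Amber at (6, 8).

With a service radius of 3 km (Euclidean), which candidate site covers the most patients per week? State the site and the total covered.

Coverage radius r = 3 km; a point is covered iff (Δx)²+(Δy)² ≤ 3² = 9.
  Red (10, 0): covers {N1, N4, N6, N7} → 113
  Blue (4, 0): covers {N3, N5} → 18
  Green (6, 10): covers {N2} → 40
  Amber (6, 8): covers {N2} → 40
Maximum coverage at Red: 113 patients per week.

Red, covering 113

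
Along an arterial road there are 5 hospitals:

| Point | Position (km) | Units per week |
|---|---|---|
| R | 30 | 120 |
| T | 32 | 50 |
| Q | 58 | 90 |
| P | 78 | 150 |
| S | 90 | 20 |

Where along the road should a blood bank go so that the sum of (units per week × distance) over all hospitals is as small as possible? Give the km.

For a sum of weighted absolute distances on a line, the optimum is the weighted median (not the mean). Total weight W = 430; half-weight = 215.
Sort by position and accumulate weight:
  km 30 (R, w=120) → cum 120
  km 32 (T, w=50) → cum 170
  km 58 (Q, w=90) → cum 260  ≥ 215 → median here
  km 78 (P, w=150) → cum 410
  km 90 (S, w=20) → cum 430
Optimal location: km 58.

x = 58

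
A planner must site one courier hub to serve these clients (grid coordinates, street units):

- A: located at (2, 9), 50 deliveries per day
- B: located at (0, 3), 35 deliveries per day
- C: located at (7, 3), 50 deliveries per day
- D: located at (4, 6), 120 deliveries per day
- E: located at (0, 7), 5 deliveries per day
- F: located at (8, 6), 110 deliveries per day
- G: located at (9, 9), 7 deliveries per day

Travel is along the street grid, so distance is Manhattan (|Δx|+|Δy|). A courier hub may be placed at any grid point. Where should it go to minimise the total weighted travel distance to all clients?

(4, 6)

Manhattan distance separates: Σwᵢ(|x−xᵢ|+|y−yᵢ|) = Σwᵢ|x−xᵢ| + Σwᵢ|y−yᵢ|, so x and y are optimised independently as 1-D weighted medians.
Total weight W = 377; half = 188.5.
x-coordinate, sorted with cumulative weight:
  x=0 (B, w=35) cum 35
  x=0 (E, w=5) cum 40
  x=2 (A, w=50) cum 90
  x=4 (D, w=120) cum 210  ← median
  x=7 (C, w=50) cum 260
  x=8 (F, w=110) cum 370
  x=9 (G, w=7) cum 377
⇒ x* = 4
y-coordinate, sorted with cumulative weight:
  y=3 (B, w=35) cum 35
  y=3 (C, w=50) cum 85
  y=6 (D, w=120) cum 205  ← median
  y=6 (F, w=110) cum 315
  y=7 (E, w=5) cum 320
  y=9 (A, w=50) cum 370
  y=9 (G, w=7) cum 377
⇒ y* = 6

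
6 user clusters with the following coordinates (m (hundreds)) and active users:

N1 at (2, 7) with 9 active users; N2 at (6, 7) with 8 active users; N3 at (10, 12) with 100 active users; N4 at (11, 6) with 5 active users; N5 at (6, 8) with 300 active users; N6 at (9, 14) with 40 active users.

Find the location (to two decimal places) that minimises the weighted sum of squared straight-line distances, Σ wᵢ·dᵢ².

The minimiser of Σwᵢ‖p−pᵢ‖² is the weighted centroid p* = (Σwᵢpᵢ)/(Σwᵢ).
Σwᵢ = 462.
Σwᵢxᵢ = 9·2 + 8·6 + 100·10 + 5·11 + 300·6 + 40·9 = 3281.
Σwᵢyᵢ = 9·7 + 8·7 + 100·12 + 5·6 + 300·8 + 40·14 = 4309.
x* = 3281/462 = 7.10, y* = 4309/462 = 9.33.

(7.10, 9.33)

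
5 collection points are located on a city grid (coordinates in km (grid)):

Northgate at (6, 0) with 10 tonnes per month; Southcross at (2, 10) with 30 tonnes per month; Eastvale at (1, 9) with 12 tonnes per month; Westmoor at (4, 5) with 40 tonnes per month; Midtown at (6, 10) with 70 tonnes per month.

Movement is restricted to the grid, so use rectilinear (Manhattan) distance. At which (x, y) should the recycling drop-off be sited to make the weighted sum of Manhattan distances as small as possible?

(4, 10)

Manhattan distance separates: Σwᵢ(|x−xᵢ|+|y−yᵢ|) = Σwᵢ|x−xᵢ| + Σwᵢ|y−yᵢ|, so x and y are optimised independently as 1-D weighted medians.
Total weight W = 162; half = 81.
x-coordinate, sorted with cumulative weight:
  x=1 (Eastvale, w=12) cum 12
  x=2 (Southcross, w=30) cum 42
  x=4 (Westmoor, w=40) cum 82  ← median
  x=6 (Northgate, w=10) cum 92
  x=6 (Midtown, w=70) cum 162
⇒ x* = 4
y-coordinate, sorted with cumulative weight:
  y=0 (Northgate, w=10) cum 10
  y=5 (Westmoor, w=40) cum 50
  y=9 (Eastvale, w=12) cum 62
  y=10 (Southcross, w=30) cum 92  ← median
  y=10 (Midtown, w=70) cum 162
⇒ y* = 10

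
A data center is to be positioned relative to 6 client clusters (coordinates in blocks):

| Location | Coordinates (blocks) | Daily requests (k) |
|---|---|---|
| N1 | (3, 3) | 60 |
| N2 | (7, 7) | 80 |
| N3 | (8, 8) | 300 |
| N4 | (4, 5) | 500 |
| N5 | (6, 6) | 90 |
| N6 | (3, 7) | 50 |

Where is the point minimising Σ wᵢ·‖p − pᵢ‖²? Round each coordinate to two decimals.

The minimiser of Σwᵢ‖p−pᵢ‖² is the weighted centroid p* = (Σwᵢpᵢ)/(Σwᵢ).
Σwᵢ = 1080.
Σwᵢxᵢ = 60·3 + 80·7 + 300·8 + 500·4 + 90·6 + 50·3 = 5830.
Σwᵢyᵢ = 60·3 + 80·7 + 300·8 + 500·5 + 90·6 + 50·7 = 6530.
x* = 5830/1080 = 5.40, y* = 6530/1080 = 6.05.

(5.40, 6.05)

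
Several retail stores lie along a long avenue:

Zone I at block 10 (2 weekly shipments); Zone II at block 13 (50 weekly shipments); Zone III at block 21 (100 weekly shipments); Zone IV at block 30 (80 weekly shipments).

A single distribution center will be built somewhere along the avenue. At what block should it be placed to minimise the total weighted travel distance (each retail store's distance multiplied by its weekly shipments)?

For a sum of weighted absolute distances on a line, the optimum is the weighted median (not the mean). Total weight W = 232; half-weight = 116.
Sort by position and accumulate weight:
  block 10 (Zone I, w=2) → cum 2
  block 13 (Zone II, w=50) → cum 52
  block 21 (Zone III, w=100) → cum 152  ≥ 116 → median here
  block 30 (Zone IV, w=80) → cum 232
Optimal location: block 21.

x = 21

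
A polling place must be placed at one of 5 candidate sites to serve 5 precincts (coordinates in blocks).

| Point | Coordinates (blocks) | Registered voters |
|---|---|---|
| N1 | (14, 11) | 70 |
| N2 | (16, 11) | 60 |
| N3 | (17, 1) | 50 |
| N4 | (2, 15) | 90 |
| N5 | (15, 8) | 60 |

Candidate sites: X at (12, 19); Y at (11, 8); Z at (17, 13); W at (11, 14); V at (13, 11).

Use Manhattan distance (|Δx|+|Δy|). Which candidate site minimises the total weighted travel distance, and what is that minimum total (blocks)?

V, total 2600 blocks

Total weighted distance at each candidate:
  X (12, 19): total = 4670
  Y (11, 8): total = 3230
  Z (17, 13): total = 3080
  W (11, 14): total = 3350
  V (13, 11): total = 2600
Minimum is at V with total 2600 blocks.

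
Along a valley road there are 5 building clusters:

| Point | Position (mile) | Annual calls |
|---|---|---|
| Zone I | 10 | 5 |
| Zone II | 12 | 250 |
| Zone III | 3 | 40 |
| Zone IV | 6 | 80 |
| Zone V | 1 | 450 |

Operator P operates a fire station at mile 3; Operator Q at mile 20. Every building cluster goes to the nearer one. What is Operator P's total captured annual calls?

The indifferent point is the midpoint (3+20)/2 = 11.5; building clusters left of it (closer to Operator P at 3) go to Operator P, those right go to Operator Q.
  Zone V at 1 (w=450) → Operator P
  Zone III at 3 (w=40) → Operator P
  Zone IV at 6 (w=80) → Operator P
  Zone I at 10 (w=5) → Operator P
  Zone II at 12 (w=250) → Operator Q
Operator P captures 575; Operator Q captures 250.

575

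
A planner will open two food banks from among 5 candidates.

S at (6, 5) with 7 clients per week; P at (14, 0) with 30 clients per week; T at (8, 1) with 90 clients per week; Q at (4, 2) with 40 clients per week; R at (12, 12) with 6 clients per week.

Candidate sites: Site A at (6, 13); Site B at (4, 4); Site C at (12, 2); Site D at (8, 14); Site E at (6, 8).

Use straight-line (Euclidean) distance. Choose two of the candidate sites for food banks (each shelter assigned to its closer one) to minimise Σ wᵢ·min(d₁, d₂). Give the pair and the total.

Evaluate every pair (each demand assigned to the nearer of the two):
  {Site B, Site C}: total = 611.6
  {Site C, Site E}: total = 773.2
  {Site C, Site D}: total = 849.7
  {Site A, Site C}: total = 859.4
  {Site B, Site D}: total = 895.6
  {Site A, Site B}: total = 905.3
  {Site B, Site E}: total = 912.0
  {Site D, Site E}: total = 1295.4
  {Site A, Site E}: total = 1305.1
  {Site A, Site D}: total = 2081.9
Best pair: {Site B, Site C} with total 611.6.

{Site B, Site C}, total 611.6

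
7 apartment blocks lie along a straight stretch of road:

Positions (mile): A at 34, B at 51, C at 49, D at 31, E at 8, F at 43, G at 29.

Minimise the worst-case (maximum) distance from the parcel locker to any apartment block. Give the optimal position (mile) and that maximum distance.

The 1-center on a line is the midpoint of the two extreme points: leftmost at 8, rightmost at 51.
Optimal location = (8 + 51)/2 = 29.5; maximum distance = (51 − 8)/2 = 21.5.

location 29.5, max distance 21.5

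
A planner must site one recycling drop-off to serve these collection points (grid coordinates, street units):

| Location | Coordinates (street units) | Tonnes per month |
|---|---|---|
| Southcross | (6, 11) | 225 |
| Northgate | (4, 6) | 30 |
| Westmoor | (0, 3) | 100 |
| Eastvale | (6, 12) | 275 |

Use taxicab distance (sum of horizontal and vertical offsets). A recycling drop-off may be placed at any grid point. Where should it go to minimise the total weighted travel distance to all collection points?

Manhattan distance separates: Σwᵢ(|x−xᵢ|+|y−yᵢ|) = Σwᵢ|x−xᵢ| + Σwᵢ|y−yᵢ|, so x and y are optimised independently as 1-D weighted medians.
Total weight W = 630; half = 315.
x-coordinate, sorted with cumulative weight:
  x=0 (Westmoor, w=100) cum 100
  x=4 (Northgate, w=30) cum 130
  x=6 (Southcross, w=225) cum 355  ← median
  x=6 (Eastvale, w=275) cum 630
⇒ x* = 6
y-coordinate, sorted with cumulative weight:
  y=3 (Westmoor, w=100) cum 100
  y=6 (Northgate, w=30) cum 130
  y=11 (Southcross, w=225) cum 355  ← median
  y=12 (Eastvale, w=275) cum 630
⇒ y* = 11

(6, 11)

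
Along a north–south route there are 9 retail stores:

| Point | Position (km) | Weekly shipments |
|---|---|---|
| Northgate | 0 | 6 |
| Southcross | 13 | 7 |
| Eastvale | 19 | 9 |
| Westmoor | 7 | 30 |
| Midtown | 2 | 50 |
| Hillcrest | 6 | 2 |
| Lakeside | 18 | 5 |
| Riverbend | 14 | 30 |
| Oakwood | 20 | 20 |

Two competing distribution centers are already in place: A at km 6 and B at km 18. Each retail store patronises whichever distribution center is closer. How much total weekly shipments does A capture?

The indifferent point is the midpoint (6+18)/2 = 12; retail stores left of it (closer to A at 6) go to A, those right go to B.
  Northgate at 0 (w=6) → A
  Midtown at 2 (w=50) → A
  Hillcrest at 6 (w=2) → A
  Westmoor at 7 (w=30) → A
  Southcross at 13 (w=7) → B
  Riverbend at 14 (w=30) → B
  Lakeside at 18 (w=5) → B
  Eastvale at 19 (w=9) → B
  Oakwood at 20 (w=20) → B
A captures 88; B captures 71.

88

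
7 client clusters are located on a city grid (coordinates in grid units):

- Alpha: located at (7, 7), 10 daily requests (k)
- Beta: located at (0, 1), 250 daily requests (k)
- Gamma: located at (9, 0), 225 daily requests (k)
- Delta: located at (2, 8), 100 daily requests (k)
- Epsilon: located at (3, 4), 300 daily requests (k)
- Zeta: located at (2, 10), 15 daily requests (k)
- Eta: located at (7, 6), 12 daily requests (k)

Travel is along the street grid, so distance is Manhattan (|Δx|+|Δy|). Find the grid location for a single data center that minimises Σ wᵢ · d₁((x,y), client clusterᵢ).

(3, 1)

Manhattan distance separates: Σwᵢ(|x−xᵢ|+|y−yᵢ|) = Σwᵢ|x−xᵢ| + Σwᵢ|y−yᵢ|, so x and y are optimised independently as 1-D weighted medians.
Total weight W = 912; half = 456.
x-coordinate, sorted with cumulative weight:
  x=0 (Beta, w=250) cum 250
  x=2 (Delta, w=100) cum 350
  x=2 (Zeta, w=15) cum 365
  x=3 (Epsilon, w=300) cum 665  ← median
  x=7 (Alpha, w=10) cum 675
  x=7 (Eta, w=12) cum 687
  x=9 (Gamma, w=225) cum 912
⇒ x* = 3
y-coordinate, sorted with cumulative weight:
  y=0 (Gamma, w=225) cum 225
  y=1 (Beta, w=250) cum 475  ← median
  y=4 (Epsilon, w=300) cum 775
  y=6 (Eta, w=12) cum 787
  y=7 (Alpha, w=10) cum 797
  y=8 (Delta, w=100) cum 897
  y=10 (Zeta, w=15) cum 912
⇒ y* = 1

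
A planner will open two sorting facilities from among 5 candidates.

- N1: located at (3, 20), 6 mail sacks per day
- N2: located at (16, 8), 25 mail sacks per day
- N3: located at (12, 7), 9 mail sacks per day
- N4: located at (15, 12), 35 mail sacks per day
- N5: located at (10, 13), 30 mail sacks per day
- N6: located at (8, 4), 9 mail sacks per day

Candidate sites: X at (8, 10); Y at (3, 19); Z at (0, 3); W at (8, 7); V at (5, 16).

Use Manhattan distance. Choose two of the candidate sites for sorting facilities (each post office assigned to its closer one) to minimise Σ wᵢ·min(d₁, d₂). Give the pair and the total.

{X, Y}, total 838

Evaluate every pair (each demand assigned to the nearer of the two):
  {X, Y}: total = 838
  {X, W}: total = 843
  {X, V}: total = 868
  {X, Z}: total = 922
  {Y, W}: total = 954
  {W, V}: total = 984
  {Z, W}: total = 1056
  {Z, V}: total = 1466
  {Y, V}: total = 1490
  {Y, Z}: total = 1811
Best pair: {X, Y} with total 838.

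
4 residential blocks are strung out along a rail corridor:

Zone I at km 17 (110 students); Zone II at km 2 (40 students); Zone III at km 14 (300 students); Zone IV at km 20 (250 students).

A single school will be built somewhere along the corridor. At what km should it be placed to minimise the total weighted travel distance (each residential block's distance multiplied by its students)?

x = 17

For a sum of weighted absolute distances on a line, the optimum is the weighted median (not the mean). Total weight W = 700; half-weight = 350.
Sort by position and accumulate weight:
  km 2 (Zone II, w=40) → cum 40
  km 14 (Zone III, w=300) → cum 340
  km 17 (Zone I, w=110) → cum 450  ≥ 350 → median here
  km 20 (Zone IV, w=250) → cum 700
Optimal location: km 17.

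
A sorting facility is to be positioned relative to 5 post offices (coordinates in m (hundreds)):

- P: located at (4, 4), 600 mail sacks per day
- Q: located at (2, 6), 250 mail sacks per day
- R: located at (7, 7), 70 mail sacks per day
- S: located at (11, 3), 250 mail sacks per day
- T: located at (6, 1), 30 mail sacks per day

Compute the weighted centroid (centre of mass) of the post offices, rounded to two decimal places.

The minimiser of Σwᵢ‖p−pᵢ‖² is the weighted centroid p* = (Σwᵢpᵢ)/(Σwᵢ).
Σwᵢ = 1200.
Σwᵢxᵢ = 600·4 + 250·2 + 70·7 + 250·11 + 30·6 = 6320.
Σwᵢyᵢ = 600·4 + 250·6 + 70·7 + 250·3 + 30·1 = 5170.
x* = 6320/1200 = 5.27, y* = 5170/1200 = 4.31.

(5.27, 4.31)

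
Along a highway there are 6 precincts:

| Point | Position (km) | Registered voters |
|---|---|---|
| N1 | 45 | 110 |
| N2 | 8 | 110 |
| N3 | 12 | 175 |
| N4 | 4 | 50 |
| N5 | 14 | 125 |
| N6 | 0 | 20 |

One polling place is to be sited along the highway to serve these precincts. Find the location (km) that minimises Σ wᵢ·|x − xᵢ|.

x = 12

For a sum of weighted absolute distances on a line, the optimum is the weighted median (not the mean). Total weight W = 590; half-weight = 295.
Sort by position and accumulate weight:
  km 0 (N6, w=20) → cum 20
  km 4 (N4, w=50) → cum 70
  km 8 (N2, w=110) → cum 180
  km 12 (N3, w=175) → cum 355  ≥ 295 → median here
  km 14 (N5, w=125) → cum 480
  km 45 (N1, w=110) → cum 590
Optimal location: km 12.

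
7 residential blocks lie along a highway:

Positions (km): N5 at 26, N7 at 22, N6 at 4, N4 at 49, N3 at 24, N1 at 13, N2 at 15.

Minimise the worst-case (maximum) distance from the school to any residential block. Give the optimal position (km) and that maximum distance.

location 26.5, max distance 22.5

The 1-center on a line is the midpoint of the two extreme points: leftmost at 4, rightmost at 49.
Optimal location = (4 + 49)/2 = 26.5; maximum distance = (49 − 4)/2 = 22.5.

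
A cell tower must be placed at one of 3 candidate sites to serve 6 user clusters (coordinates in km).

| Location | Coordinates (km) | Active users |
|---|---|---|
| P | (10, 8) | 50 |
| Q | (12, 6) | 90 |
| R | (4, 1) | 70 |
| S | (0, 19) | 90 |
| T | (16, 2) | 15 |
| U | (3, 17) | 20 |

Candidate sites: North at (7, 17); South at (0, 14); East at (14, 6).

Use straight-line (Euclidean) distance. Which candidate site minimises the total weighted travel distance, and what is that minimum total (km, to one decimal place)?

Total weighted distance at each candidate:
  North (7, 17): total = 3698.9
  South (0, 14): total = 3668.0
  East (14, 6): total = 3283.9
Minimum is at East with total 3283.9 km.

East, total 3283.9 km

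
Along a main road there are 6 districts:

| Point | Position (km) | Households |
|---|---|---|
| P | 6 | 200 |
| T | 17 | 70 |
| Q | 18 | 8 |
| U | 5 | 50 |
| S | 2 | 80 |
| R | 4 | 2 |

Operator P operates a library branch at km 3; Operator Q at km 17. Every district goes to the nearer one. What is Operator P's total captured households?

The indifferent point is the midpoint (3+17)/2 = 10; districts left of it (closer to Operator P at 3) go to Operator P, those right go to Operator Q.
  S at 2 (w=80) → Operator P
  R at 4 (w=2) → Operator P
  U at 5 (w=50) → Operator P
  P at 6 (w=200) → Operator P
  T at 17 (w=70) → Operator Q
  Q at 18 (w=8) → Operator Q
Operator P captures 332; Operator Q captures 78.

332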